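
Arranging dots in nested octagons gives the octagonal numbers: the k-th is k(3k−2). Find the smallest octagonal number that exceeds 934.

Solve n(3n−2) > 934 for integer n.
The largest n with value ≤ 934 is 17 (since 833 ≤ 934 < 936), so the first above is n = 18, value 936.

936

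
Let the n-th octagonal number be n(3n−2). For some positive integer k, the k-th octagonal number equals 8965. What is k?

55

Set n(3n−2) = 8965, giving 3n² − 2n − 8965 = 0.
So n = (2 + 328) / 6 = 330/6 = 55.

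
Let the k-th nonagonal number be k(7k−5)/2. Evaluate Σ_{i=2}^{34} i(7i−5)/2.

Σ i(7i−5)/2 = (7Σi² − 5Σi) / 2 over i = 2..34.
Σi = 595 − 1 = 594 and Σi² = 13685 − 1 = 13684.
(7·13684 − 5·594) / 2 = 92818/2 = 46409.

46409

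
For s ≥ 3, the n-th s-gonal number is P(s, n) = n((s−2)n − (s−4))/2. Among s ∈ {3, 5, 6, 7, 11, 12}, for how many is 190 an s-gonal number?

s = 3: P(3, 19) = 190. ✓
s = 5: P(5, 11) = 176 and P(5, 12) = 210; 190 is not s-gonal.
s = 6: P(6, 10) = 190. ✓
s = 7: P(7, 9) = 189 and P(7, 10) = 235; 190 is not s-gonal.
s = 11: P(11, 6) = 141 and P(11, 7) = 196; 190 is not s-gonal.
s = 12: P(12, 6) = 156 and P(12, 7) = 217; 190 is not s-gonal.
Hits: s ∈ {3, 6} → 2.

2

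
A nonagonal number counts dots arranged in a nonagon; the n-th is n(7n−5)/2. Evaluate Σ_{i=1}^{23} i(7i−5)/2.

14444

Σ i(7i−5)/2 = (7Σi² − 5Σi) / 2 over i = 1..23.
Σi = 276 and Σi² = 4324.
(7·4324 − 5·276) / 2 = 28888/2 = 14444.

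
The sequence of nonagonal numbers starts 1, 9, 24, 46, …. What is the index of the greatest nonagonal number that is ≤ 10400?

54

Solve n(7n−5)/2 ≤ 10400 for integer n.
n = 54 gives 10071 ≤ 10400, while n = 55 gives 10450 > 10400; so the answer is index 54.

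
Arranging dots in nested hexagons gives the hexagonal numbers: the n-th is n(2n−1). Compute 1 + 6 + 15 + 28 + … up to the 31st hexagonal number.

20336

Σ i(2i−1) = 2Σi² − Σi over i = 1..31.
Σi = 496 and Σi² = 10416.
2·10416 − 1·496 = 20336.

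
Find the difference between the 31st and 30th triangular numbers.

31

Consecutive triangular numbers differ by n: T_{31} − T_{30} = 31.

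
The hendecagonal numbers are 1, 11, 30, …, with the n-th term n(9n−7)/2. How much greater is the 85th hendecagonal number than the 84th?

Consecutive hendecagonal numbers differ by 9n − 8: here 9·85 − 8 = 757.

757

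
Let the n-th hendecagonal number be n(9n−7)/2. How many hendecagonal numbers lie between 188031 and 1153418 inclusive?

302

The n-th hendecagonal number is n(9n−7)/2.
Smallest index with value ≥ 188031: n = 205 (giving 188395).
Largest index with value ≤ 1153418: n = 506 (giving 1150391).
Indices 205 through 506: 302 terms.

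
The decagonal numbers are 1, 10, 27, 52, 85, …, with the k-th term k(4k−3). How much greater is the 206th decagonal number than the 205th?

1641

Consecutive decagonal numbers differ by 8n − 7: here 8·206 − 7 = 1641.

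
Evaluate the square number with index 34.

The 34th square number is n² with n = 34.
34² = 1156.

1156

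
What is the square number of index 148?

The 148th square number is n² with n = 148.
148² = 21904.

21904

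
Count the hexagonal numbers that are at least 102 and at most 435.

8

The n-th hexagonal number is n(2n−1).
Smallest index with value ≥ 102: n = 8 (giving 120).
Largest index with value ≤ 435: n = 15 (giving 435).
Indices 8 through 15: 8 terms.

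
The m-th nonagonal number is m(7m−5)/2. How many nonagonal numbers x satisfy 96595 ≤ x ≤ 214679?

82

The n-th nonagonal number is n(7n−5)/2.
Smallest index with value ≥ 96595: n = 167 (giving 97194).
Largest index with value ≤ 214679: n = 248 (giving 214644).
Indices 167 through 248: 82 terms.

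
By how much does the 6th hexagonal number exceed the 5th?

Consecutive hexagonal numbers differ by 4n − 3: here 4·6 − 3 = 21.

21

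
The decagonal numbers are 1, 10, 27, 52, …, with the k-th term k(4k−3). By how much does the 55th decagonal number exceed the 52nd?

55·(4·55 − 3) = 11935 and 52·(4·52 − 3) = 10660.
Difference: 11935 − 10660 = 1275.

1275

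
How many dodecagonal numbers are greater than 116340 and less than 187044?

41

The n-th dodecagonal number is n(5n−4).
Smallest index with value > 116340: n = 153 (giving 116433).
Largest index with value < 187044: n = 193 (giving 185473).
Indices 153 through 193: 41 terms.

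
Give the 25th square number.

The 25th square number is n² with n = 25.
25² = 625.

625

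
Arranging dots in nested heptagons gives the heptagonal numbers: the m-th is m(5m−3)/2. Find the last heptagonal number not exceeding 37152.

Solve n(5n−3)/2 ≤ 37152 for integer n.
n = 122 gives 37027 ≤ 37152, while n = 123 gives 37638 > 37152; so the answer is 37027.

37027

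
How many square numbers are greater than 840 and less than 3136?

The n-th square number is n².
Smallest index with value > 840: n = 29 (giving 841).
Largest index with value < 3136: n = 55 (giving 3025).
Indices 29 through 55: 27 terms.

27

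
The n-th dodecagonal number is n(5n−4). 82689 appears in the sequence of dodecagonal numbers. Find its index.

129

Set n(5n−4) = 82689, giving 5n² − 4n − 82689 = 0.
The discriminant is 16 + 20·82689 = 1653796, and √1653796 = 1286.
So n = (4 + 1286) / 10 = 1290/10 = 129.
Check: 129·(5·129 − 4) = 82689. ✓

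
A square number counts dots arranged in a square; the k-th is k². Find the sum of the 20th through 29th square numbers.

Σ_{i=20}^{29} i² = 8555 − 2470 = 6085.

6085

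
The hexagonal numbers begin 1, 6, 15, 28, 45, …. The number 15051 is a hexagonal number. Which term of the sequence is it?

Set n(2n−1) = 15051, giving 2n² − n − 15051 = 0.
The discriminant is 1 + 8·15051 = 120409, and √120409 = 347.
So n = (1 + 347) / 4 = 348/4 = 87.

87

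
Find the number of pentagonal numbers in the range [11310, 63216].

The n-th pentagonal number is n(3n−1)/2.
Smallest index with value ≥ 11310: n = 87 (giving 11310).
Largest index with value ≤ 63216: n = 205 (giving 62935).
Indices 87 through 205: 119 terms.

119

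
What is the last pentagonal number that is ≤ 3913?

3876

Solve n(3n−1)/2 ≤ 3913 for integer n.
n = 51 gives 3876 ≤ 3913, while n = 52 gives 4030 > 3913; so the answer is 3876.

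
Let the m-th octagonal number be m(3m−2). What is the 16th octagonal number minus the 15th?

91

Consecutive octagonal numbers differ by 6n − 5: here 6·16 − 5 = 91.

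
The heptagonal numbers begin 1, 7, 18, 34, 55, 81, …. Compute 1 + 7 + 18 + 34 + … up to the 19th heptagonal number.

Σ i(5i−3)/2 = (5Σi² − 3Σi) / 2 over i = 1..19.
Σi = 190 and Σi² = 2470.
(5·2470 − 3·190) / 2 = 11780/2 = 5890.

5890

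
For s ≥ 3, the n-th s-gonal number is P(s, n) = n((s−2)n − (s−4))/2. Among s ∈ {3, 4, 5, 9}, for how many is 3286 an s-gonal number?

1

s = 3: P(3, 80) = 3240 and P(3, 81) = 3321; 3286 is not s-gonal.
s = 4: P(4, 57) = 3249 and P(4, 58) = 3364; 3286 is not s-gonal.
s = 5: P(5, 46) = 3151 and P(5, 47) = 3290; 3286 is not s-gonal.
s = 9: P(9, 31) = 3286. ✓
Hits: s ∈ {9} → 1.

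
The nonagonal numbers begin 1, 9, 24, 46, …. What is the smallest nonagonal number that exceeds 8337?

Solve n(7n−5)/2 > 8337 for integer n.
The largest n with value ≤ 8337 is 49 (since 8281 ≤ 8337 < 8625), so the first above is n = 50, value 8625.

8625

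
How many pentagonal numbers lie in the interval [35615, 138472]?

150

The n-th pentagonal number is n(3n−1)/2.
Smallest index with value ≥ 35615: n = 155 (giving 35960).
Largest index with value ≤ 138472: n = 304 (giving 138472).
Indices 155 through 304: 150 terms.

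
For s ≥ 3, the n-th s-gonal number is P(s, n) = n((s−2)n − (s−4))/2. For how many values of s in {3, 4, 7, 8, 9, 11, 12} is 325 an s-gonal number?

2

s = 3: P(3, 25) = 325. ✓
s = 4: P(4, 18) = 324 and P(4, 19) = 361; 325 is not s-gonal.
s = 7: P(7, 11) = 286 and P(7, 12) = 342; 325 is not s-gonal.
s = 8: P(8, 10) = 280 and P(8, 11) = 341; 325 is not s-gonal.
s = 9: P(9, 10) = 325. ✓
s = 11: P(11, 8) = 260 and P(11, 9) = 333; 325 is not s-gonal.
s = 12: P(12, 8) = 288 and P(12, 9) = 369; 325 is not s-gonal.
Hits: s ∈ {3, 9} → 2.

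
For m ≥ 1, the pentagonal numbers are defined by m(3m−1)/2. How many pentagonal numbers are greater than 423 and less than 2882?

27

The n-th pentagonal number is n(3n−1)/2.
Smallest index with value > 423: n = 17 (giving 425).
Largest index with value < 2882: n = 43 (giving 2752).
Indices 17 through 43: 27 terms.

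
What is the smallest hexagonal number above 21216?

Solve n(2n−1) > 21216 for integer n.
The largest n with value ≤ 21216 is 103 (since 21115 ≤ 21216 < 21528), so the first above is n = 104, value 21528.

21528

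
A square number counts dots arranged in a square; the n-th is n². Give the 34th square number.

1156

The 34th square number is n² with n = 34.
34² = 1156.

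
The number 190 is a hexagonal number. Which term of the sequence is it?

10

Set n(2n−1) = 190, giving 2n² − n − 190 = 0.
The discriminant is 1 + 8·190 = 1521, and √1521 = 39.
So n = (1 + 39) / 4 = 40/4 = 10.
Check: 10·(2·10 − 1) = 190. ✓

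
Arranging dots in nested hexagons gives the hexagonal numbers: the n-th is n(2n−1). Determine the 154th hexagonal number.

47278

The 154th hexagonal number is n(2n−1) with n = 154.
154·(2·154 − 1) = 154·307 = 47278.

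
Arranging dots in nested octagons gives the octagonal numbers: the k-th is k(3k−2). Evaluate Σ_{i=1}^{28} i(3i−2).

Σ i(3i−2) = 3Σi² − 2Σi over i = 1..28.
Σi = 406 and Σi² = 7714.
3·7714 − 2·406 = 22330.

22330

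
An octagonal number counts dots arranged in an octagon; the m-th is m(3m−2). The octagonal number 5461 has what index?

Set n(3n−2) = 5461, giving 3n² − 2n − 5461 = 0.
So n = (2 + 256) / 6 = 258/6 = 43.

43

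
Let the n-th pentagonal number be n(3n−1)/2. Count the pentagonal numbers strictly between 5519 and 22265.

61

The n-th pentagonal number is n(3n−1)/2.
Smallest index with value > 5519: n = 61 (giving 5551).
Largest index with value < 22265: n = 121 (giving 21901).
Indices 61 through 121: 61 terms.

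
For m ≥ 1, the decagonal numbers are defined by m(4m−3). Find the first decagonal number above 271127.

Solve n(4n−3) > 271127 for integer n.
The largest n with value ≤ 271127 is 260 (since 269620 ≤ 271127 < 271701), so the first above is n = 261, value 271701.

271701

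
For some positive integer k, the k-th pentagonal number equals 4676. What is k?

56

Set n(3n−1)/2 = 4676, giving 3n² − n − 9352 = 0.
The discriminant is 1 + 24·4676 = 112225, and √112225 = 335.
So n = (1 + 335) / 6 = 336/6 = 56.
Check: 56·(3·56 − 1)/2 = 4676. ✓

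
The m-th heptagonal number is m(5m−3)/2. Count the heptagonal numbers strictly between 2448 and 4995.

The n-th heptagonal number is n(5n−3)/2.
Smallest index with value > 2448: n = 32 (giving 2512).
Largest index with value < 4995: n = 44 (giving 4774).
Indices 32 through 44: 13 terms.

13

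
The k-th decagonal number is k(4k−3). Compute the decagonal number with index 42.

The 42nd decagonal number is n(4n−3) with n = 42.
42·(4·42 − 3) = 42·165 = 6930.

6930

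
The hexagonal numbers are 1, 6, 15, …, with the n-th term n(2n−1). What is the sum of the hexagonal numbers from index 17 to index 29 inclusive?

13819

Σ i(2i−1) = 2Σi² − Σi over i = 17..29.
Σi = 435 − 136 = 299 and Σi² = 8555 − 1496 = 7059.
2·7059 − 1·299 = 13819.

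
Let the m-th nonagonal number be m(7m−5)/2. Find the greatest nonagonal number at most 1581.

Solve n(7n−5)/2 ≤ 1581 for integer n.
n = 21 gives 1491 ≤ 1581, while n = 22 gives 1639 > 1581; so the answer is 1491.

1491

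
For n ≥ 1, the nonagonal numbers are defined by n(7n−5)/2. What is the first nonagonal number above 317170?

318459

Solve n(7n−5)/2 > 317170 for integer n.
The largest n with value ≤ 317170 is 301 (since 316351 ≤ 317170 < 318459), so the first above is n = 302, value 318459.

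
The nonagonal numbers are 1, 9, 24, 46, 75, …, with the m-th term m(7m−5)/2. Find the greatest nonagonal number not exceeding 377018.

375724

Solve n(7n−5)/2 ≤ 377018 for integer n.
n = 328 gives 375724 ≤ 377018, while n = 329 gives 378021 > 377018; so the answer is 375724.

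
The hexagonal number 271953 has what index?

Set n(2n−1) = 271953, giving 2n² − n − 271953 = 0.
The discriminant is 1 + 8·271953 = 2175625, and √2175625 = 1475.
So n = (1 + 1475) / 4 = 1476/4 = 369.
Check: 369·(2·369 − 1) = 271953. ✓

369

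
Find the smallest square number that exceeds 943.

Solve n² > 943 for integer n.
The largest n with value ≤ 943 is 30 (since 900 ≤ 943 < 961), so the first above is n = 31, value 961.

961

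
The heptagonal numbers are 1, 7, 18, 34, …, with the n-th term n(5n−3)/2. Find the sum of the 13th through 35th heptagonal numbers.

Σ i(5i−3)/2 = (5Σi² − 3Σi) / 2 over i = 13..35.
Σi = 630 − 78 = 552 and Σi² = 14910 − 650 = 14260.
(5·14260 − 3·552) / 2 = 69644/2 = 34822.

34822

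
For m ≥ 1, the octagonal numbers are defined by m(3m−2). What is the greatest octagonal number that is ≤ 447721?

Solve n(3n−2) ≤ 447721 for integer n.
n = 386 gives 446216 ≤ 447721, while n = 387 gives 448533 > 447721; so the answer is 446216.

446216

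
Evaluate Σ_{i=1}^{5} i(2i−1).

Σ i(2i−1) = 2Σi² − Σi over i = 1..5.
Σi = 15 and Σi² = 55.
2·55 − 1·15 = 95.

95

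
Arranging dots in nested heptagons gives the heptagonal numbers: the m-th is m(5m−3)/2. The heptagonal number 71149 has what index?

169

Set n(5n−3)/2 = 71149, giving 5n² − 3n − 142298 = 0.
The discriminant is 9 + 40·71149 = 2845969, and √2845969 = 1687.
So n = (3 + 1687) / 10 = 1690/10 = 169.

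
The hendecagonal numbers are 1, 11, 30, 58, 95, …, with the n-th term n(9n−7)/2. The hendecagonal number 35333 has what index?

89

Set n(9n−7)/2 = 35333, giving 9n² − 7n − 70666 = 0.
The discriminant is 49 + 72·35333 = 2544025, and √2544025 = 1595.
So n = (7 + 1595) / 18 = 1602/18 = 89.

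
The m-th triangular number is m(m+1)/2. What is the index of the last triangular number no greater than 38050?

275

Solve n(n+1)/2 ≤ 38050 for integer n.
n = 275 gives 37950 ≤ 38050, while n = 276 gives 38226 > 38050; so the answer is index 275.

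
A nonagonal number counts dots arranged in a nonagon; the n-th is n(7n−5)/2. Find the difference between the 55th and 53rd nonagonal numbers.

751

55·(7·55 − 5)/2 = 10450 and 53·(7·53 − 5)/2 = 9699.
Difference: 10450 − 9699 = 751.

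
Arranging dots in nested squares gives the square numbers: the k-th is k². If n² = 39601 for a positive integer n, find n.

We need n² = 39601, so n = √39601 = 199.
Check: 199² = 39601. ✓

199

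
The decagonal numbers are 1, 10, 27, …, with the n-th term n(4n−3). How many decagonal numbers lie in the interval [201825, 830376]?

232

The n-th decagonal number is n(4n−3).
Smallest index with value ≥ 201825: n = 225 (giving 201825).
Largest index with value ≤ 830376: n = 456 (giving 830376).
Indices 225 through 456: 232 terms.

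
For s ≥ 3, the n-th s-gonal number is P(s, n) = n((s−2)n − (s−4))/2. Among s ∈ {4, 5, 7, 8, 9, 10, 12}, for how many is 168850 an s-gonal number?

1

s = 4: P(4, 410) = 168100 and P(4, 411) = 168921; 168850 is not s-gonal.
s = 5: P(5, 335) = 168170 and P(5, 336) = 169176; 168850 is not s-gonal.
s = 7: P(7, 260) = 168610 and P(7, 261) = 169911; 168850 is not s-gonal.
s = 8: P(8, 237) = 168033 and P(8, 238) = 169456; 168850 is not s-gonal.
s = 9: P(9, 220) = 168850. ✓
s = 10: P(10, 205) = 167485 and P(10, 206) = 169126; 168850 is not s-gonal.
s = 12: P(12, 184) = 168544 and P(12, 185) = 170385; 168850 is not s-gonal.
Hits: s ∈ {9} → 1.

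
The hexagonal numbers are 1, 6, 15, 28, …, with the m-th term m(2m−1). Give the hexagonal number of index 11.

The 11th hexagonal number is n(2n−1) with n = 11.
11·(2·11 − 1) = 11·21 = 231.

231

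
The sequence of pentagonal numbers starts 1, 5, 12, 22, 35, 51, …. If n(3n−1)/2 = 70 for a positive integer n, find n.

Set n(3n−1)/2 = 70, giving 3n² − n − 140 = 0.
The discriminant is 1 + 24·70 = 1681, and √1681 = 41.
So n = (1 + 41) / 6 = 42/6 = 7.

7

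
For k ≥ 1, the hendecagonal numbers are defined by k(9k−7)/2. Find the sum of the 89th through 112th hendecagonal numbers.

1087560

Σ i(9i−7)/2 = (9Σi² − 7Σi) / 2 over i = 89..112.
Σi = 6328 − 3916 = 2412 and Σi² = 474600 − 231044 = 243556.
(9·243556 − 7·2412) / 2 = 2175120/2 = 1087560.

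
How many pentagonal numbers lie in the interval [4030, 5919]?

The n-th pentagonal number is n(3n−1)/2.
Smallest index with value ≥ 4030: n = 52 (giving 4030).
Largest index with value ≤ 5919: n = 62 (giving 5735).
Indices 52 through 62: 11 terms.

11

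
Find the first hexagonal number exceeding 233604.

Solve n(2n−1) > 233604 for integer n.
The largest n with value ≤ 233604 is 342 (since 233586 ≤ 233604 < 234955), so the first above is n = 343, value 234955.

234955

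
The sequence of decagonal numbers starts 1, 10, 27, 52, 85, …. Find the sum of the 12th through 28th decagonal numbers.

Σ i(4i−3) = 4Σi² − 3Σi over i = 12..28.
Σi = 406 − 66 = 340 and Σi² = 7714 − 506 = 7208.
4·7208 − 3·340 = 27812.

27812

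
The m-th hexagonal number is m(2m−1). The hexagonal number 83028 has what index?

204

Set n(2n−1) = 83028, giving 2n² − n − 83028 = 0.
The discriminant is 1 + 8·83028 = 664225, and √664225 = 815.
So n = (1 + 815) / 4 = 816/4 = 204.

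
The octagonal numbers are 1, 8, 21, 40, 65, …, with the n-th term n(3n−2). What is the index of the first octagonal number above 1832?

Solve n(3n−2) > 1832 for integer n.
The largest n with value ≤ 1832 is 25 (since 1825 ≤ 1832 < 1976), so the first above is n = 26, value 1976.

26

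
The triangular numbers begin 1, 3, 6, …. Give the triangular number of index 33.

33·34/2 = 1122/2 = 561.

561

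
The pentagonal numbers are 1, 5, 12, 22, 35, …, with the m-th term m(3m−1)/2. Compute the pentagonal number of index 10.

145

10·(3·10 − 1)/2 = 10·29/2 = 145.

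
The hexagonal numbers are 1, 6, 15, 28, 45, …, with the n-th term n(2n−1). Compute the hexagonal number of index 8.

120

The 8th hexagonal number is n(2n−1) with n = 8.
8·(2·8 − 1) = 8·15 = 120.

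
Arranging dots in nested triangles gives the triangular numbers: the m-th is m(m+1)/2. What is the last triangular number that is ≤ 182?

Solve n(n+1)/2 ≤ 182 for integer n.
n = 18 gives 171 ≤ 182, while n = 19 gives 190 > 182; so the answer is 171.

171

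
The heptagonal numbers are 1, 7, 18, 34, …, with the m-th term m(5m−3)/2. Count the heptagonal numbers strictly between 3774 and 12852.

The n-th heptagonal number is n(5n−3)/2.
Smallest index with value > 3774: n = 40 (giving 3940).
Largest index with value < 12852: n = 71 (giving 12496).
Indices 40 through 71: 32 terms.

32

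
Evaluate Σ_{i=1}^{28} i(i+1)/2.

4060

Σ i(i+1)/2 = (Σi² + Σi) / 2 over i = 1..28.
Σi = 406 and Σi² = 7714.
(1·7714 + 1·406) / 2 = 8120/2 = 4060.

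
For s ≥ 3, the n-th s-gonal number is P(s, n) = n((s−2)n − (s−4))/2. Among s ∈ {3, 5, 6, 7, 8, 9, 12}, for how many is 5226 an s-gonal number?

s = 3: P(3, 101) = 5151 and P(3, 102) = 5253; 5226 is not s-gonal.
s = 5: P(5, 59) = 5192 and P(5, 60) = 5370; 5226 is not s-gonal.
s = 6: P(6, 51) = 5151 and P(6, 52) = 5356; 5226 is not s-gonal.
s = 7: P(7, 46) = 5221 and P(7, 47) = 5452; 5226 is not s-gonal.
s = 8: P(8, 42) = 5208 and P(8, 43) = 5461; 5226 is not s-gonal.
s = 9: P(9, 39) = 5226. ✓
s = 12: P(12, 32) = 4992 and P(12, 33) = 5313; 5226 is not s-gonal.
Hits: s ∈ {9} → 1.

1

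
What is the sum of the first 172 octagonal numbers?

Σ i(3i−2) = 3Σi² − 2Σi over i = 1..172.
Σi = 14878 and Σi² = 1710970.
3·1710970 − 2·14878 = 5103154.

5103154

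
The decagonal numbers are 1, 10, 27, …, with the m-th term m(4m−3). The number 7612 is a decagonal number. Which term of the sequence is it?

Set n(4n−3) = 7612, giving 4n² − 3n − 7612 = 0.
The discriminant is 9 + 16·7612 = 121801, and √121801 = 349.
So n = (3 + 349) / 8 = 352/8 = 44.
Check: 44·(4·44 − 3) = 7612. ✓

44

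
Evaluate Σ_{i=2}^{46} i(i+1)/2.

17295

Σ i(i+1)/2 = (Σi² + Σi) / 2 over i = 2..46.
Σi = 1081 − 1 = 1080 and Σi² = 33511 − 1 = 33510.
(1·33510 + 1·1080) / 2 = 34590/2 = 17295.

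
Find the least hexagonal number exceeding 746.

780

Solve n(2n−1) > 746 for integer n.
The largest n with value ≤ 746 is 19 (since 703 ≤ 746 < 780), so the first above is n = 20, value 780.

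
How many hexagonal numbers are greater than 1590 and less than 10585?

The n-th hexagonal number is n(2n−1).
Smallest index with value > 1590: n = 29 (giving 1653).
Largest index with value < 10585: n = 72 (giving 10296).
Indices 29 through 72: 44 terms.

44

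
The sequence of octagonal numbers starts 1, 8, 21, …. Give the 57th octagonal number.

9633

57·(3·57 − 2) = 57·169 = 9633.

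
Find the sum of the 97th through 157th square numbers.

1002779

Σ_{i=97}^{157} i² = 1302315 − 299536 = 1002779.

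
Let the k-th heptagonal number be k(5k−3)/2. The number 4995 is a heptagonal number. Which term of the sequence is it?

45

Set n(5n−3)/2 = 4995, giving 5n² − 3n − 9990 = 0.
The discriminant is 9 + 40·4995 = 199809, and √199809 = 447.
So n = (3 + 447) / 10 = 450/10 = 45.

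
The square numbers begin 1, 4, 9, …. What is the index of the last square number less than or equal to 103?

10

Solve n² ≤ 103 for integer n.
n = 10 gives 100 ≤ 103, while n = 11 gives 121 > 103; so the answer is index 10.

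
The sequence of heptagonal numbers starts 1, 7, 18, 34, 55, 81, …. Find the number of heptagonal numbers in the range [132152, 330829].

134

The n-th heptagonal number is n(5n−3)/2.
Smallest index with value ≥ 132152: n = 231 (giving 133056).
Largest index with value ≤ 330829: n = 364 (giving 330694).
Indices 231 through 364: 134 terms.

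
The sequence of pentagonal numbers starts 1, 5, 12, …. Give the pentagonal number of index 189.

53487

189·(3·189 − 1)/2 = 189·566/2 = 189·283 = 53487.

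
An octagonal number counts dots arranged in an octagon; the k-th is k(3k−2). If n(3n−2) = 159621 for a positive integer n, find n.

231

Set n(3n−2) = 159621, giving 3n² − 2n − 159621 = 0.
The discriminant is 4 + 12·159621 = 1915456, and √1915456 = 1384.
So n = (2 + 1384) / 6 = 1386/6 = 231.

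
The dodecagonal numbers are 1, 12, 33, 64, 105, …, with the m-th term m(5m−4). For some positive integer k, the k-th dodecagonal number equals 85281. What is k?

131

Set n(5n−4) = 85281, giving 5n² − 4n − 85281 = 0.
The discriminant is 16 + 20·85281 = 1705636, and √1705636 = 1306.
So n = (4 + 1306) / 10 = 1310/10 = 131.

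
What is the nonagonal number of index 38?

The 38th nonagonal number is n(7n−5)/2 with n = 38.
38·(7·38 − 5)/2 = 38·261/2 = 4959.

4959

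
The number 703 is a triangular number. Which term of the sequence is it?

37

Set n(n+1)/2 = 703, giving n² + n − 1406 = 0.
So n = (-1 + 75) / 2 = 74/2 = 37.
Check: 37·38/2 = 703. ✓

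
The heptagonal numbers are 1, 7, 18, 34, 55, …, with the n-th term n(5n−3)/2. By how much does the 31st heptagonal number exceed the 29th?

31·(5·31 − 3)/2 = 2356 and 29·(5·29 − 3)/2 = 2059.
Difference: 2356 − 2059 = 297.

297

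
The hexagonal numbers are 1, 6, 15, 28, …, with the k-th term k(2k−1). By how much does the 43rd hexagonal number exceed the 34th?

1377

43·(2·43 − 1) = 3655 and 34·(2·34 − 1) = 2278.
Difference: 3655 − 2278 = 1377.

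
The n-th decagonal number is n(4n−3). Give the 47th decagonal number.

The 47th decagonal number is n(4n−3) with n = 47.
47·(4·47 − 3) = 47·185 = 8695.

8695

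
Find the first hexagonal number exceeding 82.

91

Solve n(2n−1) > 82 for integer n.
The largest n with value ≤ 82 is 6 (since 66 ≤ 82 < 91), so the first above is n = 7, value 91.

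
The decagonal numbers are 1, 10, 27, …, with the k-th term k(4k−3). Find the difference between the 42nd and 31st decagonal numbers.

3179

42·(4·42 − 3) = 6930 and 31·(4·31 − 3) = 3751.
Difference: 6930 − 3751 = 3179.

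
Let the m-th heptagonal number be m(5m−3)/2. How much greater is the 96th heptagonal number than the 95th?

476

Consecutive heptagonal numbers differ by 5n − 4: here 5·96 − 4 = 476.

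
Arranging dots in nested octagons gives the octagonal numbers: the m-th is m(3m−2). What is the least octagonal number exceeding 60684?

61061

Solve n(3n−2) > 60684 for integer n.
The largest n with value ≤ 60684 is 142 (since 60208 ≤ 60684 < 61061), so the first above is n = 143, value 61061.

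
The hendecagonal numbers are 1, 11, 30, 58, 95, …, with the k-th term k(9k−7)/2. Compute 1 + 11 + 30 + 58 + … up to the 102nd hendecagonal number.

1596912

Σ i(9i−7)/2 = (9Σi² − 7Σi) / 2 over i = 1..102.
Σi = 5253 and Σi² = 358955.
(9·358955 − 7·5253) / 2 = 3193824/2 = 1596912.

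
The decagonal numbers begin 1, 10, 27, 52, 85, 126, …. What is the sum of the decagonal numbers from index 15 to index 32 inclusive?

40431

Σ i(4i−3) = 4Σi² − 3Σi over i = 15..32.
Σi = 528 − 105 = 423 and Σi² = 11440 − 1015 = 10425.
4·10425 − 3·423 = 40431.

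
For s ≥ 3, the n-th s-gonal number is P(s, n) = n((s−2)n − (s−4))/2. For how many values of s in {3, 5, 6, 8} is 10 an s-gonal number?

1

s = 3: P(3, 4) = 10. ✓
s = 5: P(5, 2) = 5 and P(5, 3) = 12; 10 is not s-gonal.
s = 6: P(6, 2) = 6 and P(6, 3) = 15; 10 is not s-gonal.
s = 8: P(8, 2) = 8 and P(8, 3) = 21; 10 is not s-gonal.
Hits: s ∈ {3} → 1.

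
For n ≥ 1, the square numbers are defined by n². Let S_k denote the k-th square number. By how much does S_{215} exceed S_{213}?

856

215² = 46225 and 213² = 45369.
Difference: 46225 − 45369 = 856.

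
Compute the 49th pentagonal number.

The 49th pentagonal number is n(3n−1)/2 with n = 49.
49·(3·49 − 1)/2 = 49·146/2 = 49·73 = 3577.

3577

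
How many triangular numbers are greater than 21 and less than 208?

The n-th triangular number is n(n+1)/2.
Smallest index with value > 21: n = 7 (giving 28).
Largest index with value < 208: n = 19 (giving 190).
Indices 7 through 19: 13 terms.

13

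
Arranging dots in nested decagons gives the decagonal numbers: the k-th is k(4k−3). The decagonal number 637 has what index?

13

Set n(4n−3) = 637, giving 4n² − 3n − 637 = 0.
So n = (3 + 101) / 8 = 104/8 = 13.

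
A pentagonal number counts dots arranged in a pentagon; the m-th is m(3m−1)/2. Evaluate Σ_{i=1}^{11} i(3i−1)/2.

Σ i(3i−1)/2 = (3Σi² − Σi) / 2 over i = 1..11.
Σi = 66 and Σi² = 506.
(3·506 − 1·66) / 2 = 1452/2 = 726.

726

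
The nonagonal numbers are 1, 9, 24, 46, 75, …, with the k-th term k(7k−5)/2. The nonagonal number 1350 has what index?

20

Set n(7n−5)/2 = 1350, giving 7n² − 5n − 2700 = 0.
The discriminant is 25 + 56·1350 = 75625, and √75625 = 275.
So n = (5 + 275) / 14 = 280/14 = 20.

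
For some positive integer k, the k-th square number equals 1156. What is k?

We need n² = 1156, so n = √1156 = 34.
Check: 34² = 1156. ✓

34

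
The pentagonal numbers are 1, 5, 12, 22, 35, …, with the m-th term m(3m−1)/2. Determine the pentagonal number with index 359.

359·(3·359 − 1)/2 = 359·1076/2 = 359·538 = 193142.

193142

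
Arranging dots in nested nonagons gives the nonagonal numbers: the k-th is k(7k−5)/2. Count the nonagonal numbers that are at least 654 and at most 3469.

17

The n-th nonagonal number is n(7n−5)/2.
Smallest index with value ≥ 654: n = 15 (giving 750).
Largest index with value ≤ 3469: n = 31 (giving 3286).
Indices 15 through 31: 17 terms.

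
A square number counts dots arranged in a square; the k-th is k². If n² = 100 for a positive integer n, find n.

We need n² = 100, so n = √100 = 10.

10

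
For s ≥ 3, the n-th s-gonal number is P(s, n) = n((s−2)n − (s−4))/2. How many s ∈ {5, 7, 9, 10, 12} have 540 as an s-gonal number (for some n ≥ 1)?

s = 5: P(5, 19) = 532 and P(5, 20) = 590; 540 is not s-gonal.
s = 7: P(7, 15) = 540. ✓
s = 9: P(9, 12) = 474 and P(9, 13) = 559; 540 is not s-gonal.
s = 10: P(10, 12) = 540. ✓
s = 12: P(12, 10) = 460 and P(12, 11) = 561; 540 is not s-gonal.
Hits: s ∈ {7, 10} → 2.

2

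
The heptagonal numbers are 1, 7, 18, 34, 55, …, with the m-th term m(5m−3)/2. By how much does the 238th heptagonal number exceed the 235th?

3543

238·(5·238 − 3)/2 = 141253 and 235·(5·235 − 3)/2 = 137710.
Difference: 141253 − 137710 = 3543.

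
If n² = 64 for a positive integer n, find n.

8

We need n² = 64, so n = √64 = 8.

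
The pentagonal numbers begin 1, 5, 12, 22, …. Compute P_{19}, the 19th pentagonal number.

The 19th pentagonal number is n(3n−1)/2 with n = 19.
19·(3·19 − 1)/2 = 19·56/2 = 19·28 = 532.

532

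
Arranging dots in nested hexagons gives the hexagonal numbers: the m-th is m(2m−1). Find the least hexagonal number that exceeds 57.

Solve n(2n−1) > 57 for integer n.
The largest n with value ≤ 57 is 5 (since 45 ≤ 57 < 66), so the first above is n = 6, value 66.

66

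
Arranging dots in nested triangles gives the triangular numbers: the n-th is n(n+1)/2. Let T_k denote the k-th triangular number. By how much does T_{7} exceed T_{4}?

7·8/2 = 28 and 4·5/2 = 10.
Difference: 28 − 10 = 18.

18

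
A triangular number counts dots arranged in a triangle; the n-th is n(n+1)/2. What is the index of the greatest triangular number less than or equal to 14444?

169

Solve n(n+1)/2 ≤ 14444 for integer n.
n = 169 gives 14365 ≤ 14444, while n = 170 gives 14535 > 14444; so the answer is index 169.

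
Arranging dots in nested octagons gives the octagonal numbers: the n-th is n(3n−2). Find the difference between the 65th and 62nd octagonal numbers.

1137

65·(3·65 − 2) = 12545 and 62·(3·62 − 2) = 11408.
Difference: 12545 − 11408 = 1137.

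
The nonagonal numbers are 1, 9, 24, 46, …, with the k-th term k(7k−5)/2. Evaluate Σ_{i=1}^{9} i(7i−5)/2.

885

Σ i(7i−5)/2 = (7Σi² − 5Σi) / 2 over i = 1..9.
Σi = 45 and Σi² = 285.
(7·285 − 5·45) / 2 = 1770/2 = 885.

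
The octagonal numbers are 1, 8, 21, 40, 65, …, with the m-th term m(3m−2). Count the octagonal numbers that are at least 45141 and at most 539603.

302

The n-th octagonal number is n(3n−2).
Smallest index with value ≥ 45141: n = 123 (giving 45141).
Largest index with value ≤ 539603: n = 424 (giving 538480).
Indices 123 through 424: 302 terms.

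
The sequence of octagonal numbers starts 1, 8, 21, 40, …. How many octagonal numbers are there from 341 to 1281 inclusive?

The n-th octagonal number is n(3n−2).
Smallest index with value ≥ 341: n = 11 (giving 341).
Largest index with value ≤ 1281: n = 21 (giving 1281).
Indices 11 through 21: 11 terms.

11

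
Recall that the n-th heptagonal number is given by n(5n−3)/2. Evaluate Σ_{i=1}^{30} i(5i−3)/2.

Σ i(5i−3)/2 = (5Σi² − 3Σi) / 2 over i = 1..30.
Σi = 465 and Σi² = 9455.
(5·9455 − 3·465) / 2 = 45880/2 = 22940.

22940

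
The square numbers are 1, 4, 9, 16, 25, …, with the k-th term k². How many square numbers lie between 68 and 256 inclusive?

8

The n-th square number is n².
Smallest index with value ≥ 68: n = 9 (giving 81).
Largest index with value ≤ 256: n = 16 (giving 256).
Indices 9 through 16: 8 terms.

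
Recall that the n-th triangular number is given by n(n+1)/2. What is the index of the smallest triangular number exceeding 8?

Solve n(n+1)/2 > 8 for integer n.
The largest n with value ≤ 8 is 3 (since 6 ≤ 8 < 10), so the first above is n = 4, value 10.

4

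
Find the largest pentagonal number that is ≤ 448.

425

Solve n(3n−1)/2 ≤ 448 for integer n.
n = 17 gives 425 ≤ 448, while n = 18 gives 477 > 448; so the answer is 425.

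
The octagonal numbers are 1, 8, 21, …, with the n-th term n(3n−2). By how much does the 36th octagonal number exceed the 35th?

Consecutive octagonal numbers differ by 6n − 5: here 6·36 − 5 = 211.

211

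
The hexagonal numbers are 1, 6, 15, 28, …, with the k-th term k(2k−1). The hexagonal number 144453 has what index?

Set n(2n−1) = 144453, giving 2n² − n − 144453 = 0.
The discriminant is 1 + 8·144453 = 1155625, and √1155625 = 1075.
So n = (1 + 1075) / 4 = 1076/4 = 269.
Check: 269·(2·269 − 1) = 144453. ✓

269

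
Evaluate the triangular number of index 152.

11628

152·153/2 = 23256/2 = 11628.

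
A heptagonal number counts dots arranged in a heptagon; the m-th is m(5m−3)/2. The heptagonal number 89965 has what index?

Set n(5n−3)/2 = 89965, giving 5n² − 3n − 179930 = 0.
The discriminant is 9 + 40·89965 = 3598609, and √3598609 = 1897.
So n = (3 + 1897) / 10 = 1900/10 = 190.
Check: 190·(5·190 − 3)/2 = 89965. ✓

190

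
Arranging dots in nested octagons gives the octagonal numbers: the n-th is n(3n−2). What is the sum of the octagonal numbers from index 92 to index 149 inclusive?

Σ i(3i−2) = 3Σi² − 2Σi over i = 92..149.
Σi = 11175 − 4186 = 6989 and Σi² = 1113775 − 255346 = 858429.
3·858429 − 2·6989 = 2561309.

2561309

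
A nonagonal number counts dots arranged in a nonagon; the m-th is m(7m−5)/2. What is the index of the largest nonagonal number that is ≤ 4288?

Solve n(7n−5)/2 ≤ 4288 for integer n.
n = 35 gives 4200 ≤ 4288, while n = 36 gives 4446 > 4288; so the answer is index 35.

35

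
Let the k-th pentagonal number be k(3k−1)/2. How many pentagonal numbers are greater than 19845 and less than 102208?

146

The n-th pentagonal number is n(3n−1)/2.
Smallest index with value > 19845: n = 116 (giving 20126).
Largest index with value < 102208: n = 261 (giving 102051).
Indices 116 through 261: 146 terms.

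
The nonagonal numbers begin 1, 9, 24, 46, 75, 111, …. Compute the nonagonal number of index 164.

164·(7·164 − 5)/2 = 164·1143/2 = 93726.

93726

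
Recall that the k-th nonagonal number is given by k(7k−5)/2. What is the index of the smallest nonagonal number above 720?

Solve n(7n−5)/2 > 720 for integer n.
The largest n with value ≤ 720 is 14 (since 651 ≤ 720 < 750), so the first above is n = 15, value 750.

15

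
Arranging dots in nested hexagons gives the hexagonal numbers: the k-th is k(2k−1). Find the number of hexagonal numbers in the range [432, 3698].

29

The n-th hexagonal number is n(2n−1).
Smallest index with value ≥ 432: n = 15 (giving 435).
Largest index with value ≤ 3698: n = 43 (giving 3655).
Indices 15 through 43: 29 terms.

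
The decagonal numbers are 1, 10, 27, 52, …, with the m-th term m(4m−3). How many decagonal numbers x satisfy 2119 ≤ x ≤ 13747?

36

The n-th decagonal number is n(4n−3).
Smallest index with value ≥ 2119: n = 24 (giving 2232).
Largest index with value ≤ 13747: n = 59 (giving 13747).
Indices 24 through 59: 36 terms.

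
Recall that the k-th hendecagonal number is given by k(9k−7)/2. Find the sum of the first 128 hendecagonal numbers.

3153792

Σ i(9i−7)/2 = (9Σi² − 7Σi) / 2 over i = 1..128.
Σi = 8256 and Σi² = 707264.
(9·707264 − 7·8256) / 2 = 6307584/2 = 3153792.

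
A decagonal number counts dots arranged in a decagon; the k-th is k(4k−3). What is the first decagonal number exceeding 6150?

Solve n(4n−3) > 6150 for integer n.
The largest n with value ≤ 6150 is 39 (since 5967 ≤ 6150 < 6280), so the first above is n = 40, value 6280.

6280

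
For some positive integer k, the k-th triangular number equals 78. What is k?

Set n(n+1)/2 = 78, giving n² + n − 156 = 0.
The discriminant is 1 + 8·78 = 625, and √625 = 25.
So n = (-1 + 25) / 2 = 24/2 = 12.
Check: 12·13/2 = 78. ✓

12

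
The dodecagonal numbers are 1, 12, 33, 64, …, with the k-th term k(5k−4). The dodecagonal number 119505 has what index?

155

Set n(5n−4) = 119505, giving 5n² − 4n − 119505 = 0.
The discriminant is 16 + 20·119505 = 2390116, and √2390116 = 1546.
So n = (4 + 1546) / 10 = 1550/10 = 155.
Check: 155·(5·155 − 4) = 119505. ✓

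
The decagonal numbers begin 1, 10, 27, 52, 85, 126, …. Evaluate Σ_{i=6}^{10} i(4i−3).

Σ i(4i−3) = 4Σi² − 3Σi over i = 6..10.
Σi = 55 − 15 = 40 and Σi² = 385 − 55 = 330.
4·330 − 3·40 = 1200.

1200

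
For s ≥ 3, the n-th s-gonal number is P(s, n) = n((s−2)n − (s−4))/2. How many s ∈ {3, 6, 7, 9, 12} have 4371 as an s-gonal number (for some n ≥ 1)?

s = 3: P(3, 93) = 4371. ✓
s = 6: P(6, 47) = 4371. ✓
s = 7: P(7, 42) = 4347 and P(7, 43) = 4558; 4371 is not s-gonal.
s = 9: P(9, 35) = 4200 and P(9, 36) = 4446; 4371 is not s-gonal.
s = 12: P(12, 29) = 4089 and P(12, 30) = 4380; 4371 is not s-gonal.
Hits: s ∈ {3, 6} → 2.

2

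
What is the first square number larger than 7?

9

Solve n² > 7 for integer n.
The largest n with value ≤ 7 is 2 (since 4 ≤ 7 < 9), so the first above is n = 3, value 9.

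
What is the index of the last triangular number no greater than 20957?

Solve n(n+1)/2 ≤ 20957 for integer n.
n = 204 gives 20910 ≤ 20957, while n = 205 gives 21115 > 20957; so the answer is index 204.

204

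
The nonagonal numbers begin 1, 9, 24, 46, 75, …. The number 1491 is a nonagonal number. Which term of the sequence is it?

21

Set n(7n−5)/2 = 1491, giving 7n² − 5n − 2982 = 0.
The discriminant is 25 + 56·1491 = 83521, and √83521 = 289.
So n = (5 + 289) / 14 = 294/14 = 21.
Check: 21·(7·21 − 5)/2 = 1491. ✓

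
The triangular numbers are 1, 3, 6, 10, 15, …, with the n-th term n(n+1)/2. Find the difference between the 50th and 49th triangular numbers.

Consecutive triangular numbers differ by n: T_{50} − T_{49} = 50.

50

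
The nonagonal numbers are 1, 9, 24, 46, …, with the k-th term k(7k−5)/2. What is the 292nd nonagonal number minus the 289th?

6093

292·(7·292 − 5)/2 = 297694 and 289·(7·289 − 5)/2 = 291601.
Difference: 297694 − 291601 = 6093.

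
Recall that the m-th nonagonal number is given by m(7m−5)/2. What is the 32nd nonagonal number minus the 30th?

32·(7·32 − 5)/2 = 3504 and 30·(7·30 − 5)/2 = 3075.
Difference: 3504 − 3075 = 429.

429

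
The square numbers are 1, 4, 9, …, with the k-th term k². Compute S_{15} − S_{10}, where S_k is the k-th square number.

15² = 225 and 10² = 100.
Difference: 225 − 100 = 125.

125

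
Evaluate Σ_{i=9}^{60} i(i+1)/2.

Σ i(i+1)/2 = (Σi² + Σi) / 2 over i = 9..60.
Σi = 1830 − 36 = 1794 and Σi² = 73810 − 204 = 73606.
(1·73606 + 1·1794) / 2 = 75400/2 = 37700.

37700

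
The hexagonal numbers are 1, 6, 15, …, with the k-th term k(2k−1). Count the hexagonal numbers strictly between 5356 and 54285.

112

The n-th hexagonal number is n(2n−1).
Smallest index with value > 5356: n = 53 (giving 5565).
Largest index with value < 54285: n = 164 (giving 53628).
Indices 53 through 164: 112 terms.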